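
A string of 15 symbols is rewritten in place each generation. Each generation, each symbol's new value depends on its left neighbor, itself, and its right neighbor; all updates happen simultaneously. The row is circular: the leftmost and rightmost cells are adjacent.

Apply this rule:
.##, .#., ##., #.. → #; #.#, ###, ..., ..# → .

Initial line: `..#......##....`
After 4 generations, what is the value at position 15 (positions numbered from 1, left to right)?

..##.....###...
..###....#.##..
..#.##...#.###.
..#.###..#.#.##
position 15 holds #

#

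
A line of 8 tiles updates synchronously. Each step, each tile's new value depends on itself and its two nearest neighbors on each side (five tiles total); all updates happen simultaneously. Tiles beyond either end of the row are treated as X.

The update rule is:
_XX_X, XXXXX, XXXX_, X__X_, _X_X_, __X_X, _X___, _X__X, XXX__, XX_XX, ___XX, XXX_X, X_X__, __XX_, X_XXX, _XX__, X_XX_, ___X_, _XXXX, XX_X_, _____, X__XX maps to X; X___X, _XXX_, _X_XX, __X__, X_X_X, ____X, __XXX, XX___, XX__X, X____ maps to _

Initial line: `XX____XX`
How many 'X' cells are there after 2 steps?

XX___X_X
XX__XX_X
count of X: 5

5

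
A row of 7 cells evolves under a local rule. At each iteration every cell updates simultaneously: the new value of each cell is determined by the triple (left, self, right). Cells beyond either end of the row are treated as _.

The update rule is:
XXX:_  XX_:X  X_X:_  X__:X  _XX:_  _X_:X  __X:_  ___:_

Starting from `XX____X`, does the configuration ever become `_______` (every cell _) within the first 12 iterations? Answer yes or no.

no

_XX___X
__XX__X
___XX_X
____X_X
____X_X  (fixed point — unchanged through iteration 12)
iteration 12 is ____X_X, still not uniform _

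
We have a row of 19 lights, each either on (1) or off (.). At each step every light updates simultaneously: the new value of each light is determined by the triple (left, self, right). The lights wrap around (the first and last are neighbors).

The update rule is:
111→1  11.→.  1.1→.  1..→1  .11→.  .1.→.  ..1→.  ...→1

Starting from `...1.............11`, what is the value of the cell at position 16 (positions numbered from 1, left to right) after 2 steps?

11..111111111111...
..1..1111111111.11.
position 16 holds .

.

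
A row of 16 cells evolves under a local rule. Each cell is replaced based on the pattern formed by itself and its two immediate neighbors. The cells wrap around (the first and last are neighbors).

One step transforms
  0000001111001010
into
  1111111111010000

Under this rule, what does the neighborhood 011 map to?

At position 6 the neighborhood is 011; the next row has 1 there.

1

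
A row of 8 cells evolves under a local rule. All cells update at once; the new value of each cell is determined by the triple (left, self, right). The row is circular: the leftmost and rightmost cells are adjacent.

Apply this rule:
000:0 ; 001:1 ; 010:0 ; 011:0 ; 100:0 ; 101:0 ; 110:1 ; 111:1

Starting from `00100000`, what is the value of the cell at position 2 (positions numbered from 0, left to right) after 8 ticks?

01000000
10000000
00000001
00000010
00000100
00001000
00010000
00100000
position 2 holds 1

1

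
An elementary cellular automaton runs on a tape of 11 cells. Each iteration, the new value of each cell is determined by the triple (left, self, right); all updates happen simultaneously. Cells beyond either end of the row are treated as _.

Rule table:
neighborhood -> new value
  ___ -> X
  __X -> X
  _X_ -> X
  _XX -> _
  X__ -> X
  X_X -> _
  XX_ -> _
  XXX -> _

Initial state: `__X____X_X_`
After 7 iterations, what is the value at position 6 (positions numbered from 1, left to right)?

iteration 1: XXXXXXXX_XX
iteration 2: ___________
iteration 3: XXXXXXXXXXX
iteration 4: ___________  (repeats iteration 2; period 2)
iteration 7: XXXXXXXXXXX
position 6 holds X

X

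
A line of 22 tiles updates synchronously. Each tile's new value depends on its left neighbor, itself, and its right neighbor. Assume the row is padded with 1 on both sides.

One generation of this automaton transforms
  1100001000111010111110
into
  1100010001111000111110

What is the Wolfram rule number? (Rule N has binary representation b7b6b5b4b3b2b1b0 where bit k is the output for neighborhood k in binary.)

position 0: 111 → 1  (bit 7 = 1)
position 1: 110 → 1  (bit 6 = 1)
position 13: 101 → 0  (bit 5 = 0)
position 2: 100 → 0  (bit 4 = 0)
position 10: 011 → 1  (bit 3 = 1)
position 6: 010 → 0  (bit 2 = 0)
position 5: 001 → 1  (bit 1 = 1)
position 3: 000 → 0  (bit 0 = 0)
bits b7..b0 = 11001010 = 202

202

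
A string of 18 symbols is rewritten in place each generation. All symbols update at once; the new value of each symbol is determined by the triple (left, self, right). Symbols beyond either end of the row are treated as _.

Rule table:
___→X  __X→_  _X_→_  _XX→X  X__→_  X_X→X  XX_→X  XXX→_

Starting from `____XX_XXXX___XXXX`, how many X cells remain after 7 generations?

8

XXX_XXXX__X_X_X__X
X_XXX__X___X_X____
_XX_X____X__X__XXX
_XXX__XX_______X_X
_X_X__XX_XXXXX__X_
__X___XXXX___X____
X___X_X__X_X___XXX
count of X: 8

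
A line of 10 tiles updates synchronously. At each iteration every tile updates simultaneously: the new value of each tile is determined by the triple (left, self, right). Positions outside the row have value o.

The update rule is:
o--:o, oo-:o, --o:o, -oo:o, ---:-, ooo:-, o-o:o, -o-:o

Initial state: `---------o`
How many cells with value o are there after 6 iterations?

6

o-------oo
oo-----oo-
-oo---oooo
oooo-oo---
---ooooo-o
o-oo---ooo
count of o: 6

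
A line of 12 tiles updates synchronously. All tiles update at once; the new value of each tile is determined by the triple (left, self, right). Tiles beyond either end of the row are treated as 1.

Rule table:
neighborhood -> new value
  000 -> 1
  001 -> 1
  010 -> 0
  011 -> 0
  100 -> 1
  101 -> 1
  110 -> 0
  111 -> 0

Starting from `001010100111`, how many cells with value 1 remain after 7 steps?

6

step 1: 110101011000
step 2: 001010100111  (repeats step 0; period 2)
step 7: 110101011000
count of 1: 6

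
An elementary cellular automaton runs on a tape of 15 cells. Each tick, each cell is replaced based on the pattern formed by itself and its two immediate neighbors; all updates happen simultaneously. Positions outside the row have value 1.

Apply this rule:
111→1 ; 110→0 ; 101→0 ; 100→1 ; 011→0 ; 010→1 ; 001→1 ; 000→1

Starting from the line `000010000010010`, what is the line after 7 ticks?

111111111111110
111111111111100
111111111111011
111111111110001
111111111101110
111111111000100
111111110111111

111111110111111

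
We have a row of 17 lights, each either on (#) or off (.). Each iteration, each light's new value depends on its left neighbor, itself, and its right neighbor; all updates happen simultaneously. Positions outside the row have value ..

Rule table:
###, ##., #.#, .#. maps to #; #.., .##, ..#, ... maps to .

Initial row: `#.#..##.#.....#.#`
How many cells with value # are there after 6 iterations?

3

###...###.....###
.##....##......##
..#.....#.......#
..#.....#.......#  (fixed point — unchanged through iteration 6)
count of #: 3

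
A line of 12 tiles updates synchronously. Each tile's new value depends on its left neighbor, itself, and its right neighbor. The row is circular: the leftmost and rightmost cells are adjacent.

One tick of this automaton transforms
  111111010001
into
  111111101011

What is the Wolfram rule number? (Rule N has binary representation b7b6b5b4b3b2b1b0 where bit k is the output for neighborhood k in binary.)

position 0: 111 → 1  (bit 7 = 1)
position 5: 110 → 1  (bit 6 = 1)
position 6: 101 → 1  (bit 5 = 1)
position 8: 100 → 1  (bit 4 = 1)
position 11: 011 → 1  (bit 3 = 1)
position 7: 010 → 0  (bit 2 = 0)
position 10: 001 → 1  (bit 1 = 1)
position 9: 000 → 0  (bit 0 = 0)
bits b7..b0 = 11111010 = 250

250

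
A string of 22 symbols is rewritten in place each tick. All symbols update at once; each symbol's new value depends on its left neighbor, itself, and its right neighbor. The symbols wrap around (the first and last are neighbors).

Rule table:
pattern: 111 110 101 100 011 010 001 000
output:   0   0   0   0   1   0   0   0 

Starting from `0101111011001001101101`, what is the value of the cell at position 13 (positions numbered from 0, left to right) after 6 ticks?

0

0001000010000001001000
0000000000000000000000
0000000000000000000000  (fixed point — unchanged through tick 6)
position 13 holds 0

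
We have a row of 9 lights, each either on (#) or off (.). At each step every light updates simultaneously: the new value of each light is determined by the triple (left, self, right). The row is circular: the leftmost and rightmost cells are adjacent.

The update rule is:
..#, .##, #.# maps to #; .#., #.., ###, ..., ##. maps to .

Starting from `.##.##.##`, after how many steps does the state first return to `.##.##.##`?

3

##.##.##.
#.##.##.#
.##.##.##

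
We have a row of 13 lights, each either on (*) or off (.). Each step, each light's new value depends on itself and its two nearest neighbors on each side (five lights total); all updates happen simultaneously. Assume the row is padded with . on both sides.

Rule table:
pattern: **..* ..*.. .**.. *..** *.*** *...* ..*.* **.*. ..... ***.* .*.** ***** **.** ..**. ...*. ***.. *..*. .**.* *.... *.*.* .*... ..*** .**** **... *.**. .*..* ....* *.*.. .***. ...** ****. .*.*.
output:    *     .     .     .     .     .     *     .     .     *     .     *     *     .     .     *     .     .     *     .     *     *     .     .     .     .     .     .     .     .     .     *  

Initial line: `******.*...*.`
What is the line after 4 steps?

*.**.*..*...*
*........*...
.**.......**.
....*........

....*........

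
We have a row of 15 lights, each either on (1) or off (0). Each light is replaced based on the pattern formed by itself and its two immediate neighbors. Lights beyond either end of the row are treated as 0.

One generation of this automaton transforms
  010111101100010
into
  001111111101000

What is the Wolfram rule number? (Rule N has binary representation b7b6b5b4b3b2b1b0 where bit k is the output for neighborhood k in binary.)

233

position 4: 111 → 1  (bit 7 = 1)
position 6: 110 → 1  (bit 6 = 1)
position 2: 101 → 1  (bit 5 = 1)
position 10: 100 → 0  (bit 4 = 0)
position 3: 011 → 1  (bit 3 = 1)
position 1: 010 → 0  (bit 2 = 0)
position 0: 001 → 0  (bit 1 = 0)
position 11: 000 → 1  (bit 0 = 1)
bits b7..b0 = 11101001 = 233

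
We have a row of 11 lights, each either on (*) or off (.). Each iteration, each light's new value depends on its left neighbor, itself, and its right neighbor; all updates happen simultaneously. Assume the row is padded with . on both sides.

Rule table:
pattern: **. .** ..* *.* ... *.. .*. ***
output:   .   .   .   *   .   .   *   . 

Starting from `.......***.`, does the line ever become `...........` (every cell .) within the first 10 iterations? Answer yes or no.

...........
all cells are . at iteration 1

yes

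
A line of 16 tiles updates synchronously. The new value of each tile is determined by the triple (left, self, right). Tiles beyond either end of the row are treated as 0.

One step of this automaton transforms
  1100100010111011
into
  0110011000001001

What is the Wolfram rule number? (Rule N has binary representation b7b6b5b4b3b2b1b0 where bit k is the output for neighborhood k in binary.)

81

position 11: 111 → 0  (bit 7 = 0)
position 1: 110 → 1  (bit 6 = 1)
position 9: 101 → 0  (bit 5 = 0)
position 2: 100 → 1  (bit 4 = 1)
position 0: 011 → 0  (bit 3 = 0)
position 4: 010 → 0  (bit 2 = 0)
position 3: 001 → 0  (bit 1 = 0)
position 6: 000 → 1  (bit 0 = 1)
bits b7..b0 = 01010001 = 81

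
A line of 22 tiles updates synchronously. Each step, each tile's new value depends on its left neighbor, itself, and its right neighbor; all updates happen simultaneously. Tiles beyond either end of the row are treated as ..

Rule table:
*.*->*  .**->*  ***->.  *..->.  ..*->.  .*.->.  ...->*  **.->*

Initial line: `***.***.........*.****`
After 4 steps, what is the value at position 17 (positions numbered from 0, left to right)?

*.***.*.*******..**..*
.**.**.**.....*..**...
.********.***....**.**
.*......***.*.**.*****
position 17 holds *

*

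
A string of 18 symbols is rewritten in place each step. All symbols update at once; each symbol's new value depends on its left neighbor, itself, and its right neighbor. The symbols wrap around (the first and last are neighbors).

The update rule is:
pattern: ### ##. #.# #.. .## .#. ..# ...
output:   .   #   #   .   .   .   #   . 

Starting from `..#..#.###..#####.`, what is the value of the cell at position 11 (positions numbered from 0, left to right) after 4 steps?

.#..#.#..#.#....#.
#..#.#..#.#....#..
..#.#..#.#....#..#
.#.#..#.#....#..#.
position 11 holds .

.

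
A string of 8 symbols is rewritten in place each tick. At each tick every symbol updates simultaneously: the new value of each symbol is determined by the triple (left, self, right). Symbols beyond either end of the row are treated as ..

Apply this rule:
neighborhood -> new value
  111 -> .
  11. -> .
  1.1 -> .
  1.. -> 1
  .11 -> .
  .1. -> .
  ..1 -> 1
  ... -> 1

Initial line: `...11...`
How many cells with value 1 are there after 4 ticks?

111..111
...11...  (repeats tick 0; period 2)
tick 4: ...11...
count of 1: 2

2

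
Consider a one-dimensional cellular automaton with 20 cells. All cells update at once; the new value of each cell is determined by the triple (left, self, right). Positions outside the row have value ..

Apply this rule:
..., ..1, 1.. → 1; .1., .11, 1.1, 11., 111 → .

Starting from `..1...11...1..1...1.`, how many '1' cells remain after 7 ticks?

18

11.111..111.11.111.1
......11............
111111..111111111111
......11............  (repeats tick 2; period 2)
tick 7: 111111..111111111111
count of 1: 18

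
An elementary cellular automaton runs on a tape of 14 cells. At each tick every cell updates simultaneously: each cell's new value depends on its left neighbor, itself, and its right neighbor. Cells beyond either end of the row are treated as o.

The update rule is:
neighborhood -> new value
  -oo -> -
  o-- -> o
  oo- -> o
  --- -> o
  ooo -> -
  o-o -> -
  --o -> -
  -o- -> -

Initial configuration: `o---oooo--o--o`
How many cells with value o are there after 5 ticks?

ooo----oo--o--
--oooo--oo--o-
o----oo--oo---
oooo--oo--ooo-
---oo--oo---o-
count of o: 5

5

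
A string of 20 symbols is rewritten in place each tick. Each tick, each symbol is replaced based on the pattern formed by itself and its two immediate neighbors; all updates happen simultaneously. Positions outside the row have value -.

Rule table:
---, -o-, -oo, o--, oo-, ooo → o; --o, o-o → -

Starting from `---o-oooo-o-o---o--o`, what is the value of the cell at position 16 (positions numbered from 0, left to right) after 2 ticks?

o

oo-o-oooo-o-ooo-oo-o
oo-o-oooo-o-ooo-oo-o
position 16 holds o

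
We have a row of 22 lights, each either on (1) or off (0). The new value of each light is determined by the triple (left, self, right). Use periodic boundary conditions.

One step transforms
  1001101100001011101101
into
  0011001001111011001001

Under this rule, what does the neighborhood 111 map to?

1

At position 15 the neighborhood is 111; the next row has 1 there.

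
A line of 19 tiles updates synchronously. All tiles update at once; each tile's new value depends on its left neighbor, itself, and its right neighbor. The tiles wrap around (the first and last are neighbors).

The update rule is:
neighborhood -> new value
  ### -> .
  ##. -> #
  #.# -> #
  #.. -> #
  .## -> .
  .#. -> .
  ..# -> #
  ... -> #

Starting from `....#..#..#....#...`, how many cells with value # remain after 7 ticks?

tick 1: ####.##.##.####.###
tick 2: ...##.##.##...##...
tick 3: ###.##.##.####.####
tick 4: ..##.##.##...##....
tick 5: ##.##.##.####.#####
tick 6: .##.##.##...##.....
tick 7: #.##.##.####.######
count of #: 15

15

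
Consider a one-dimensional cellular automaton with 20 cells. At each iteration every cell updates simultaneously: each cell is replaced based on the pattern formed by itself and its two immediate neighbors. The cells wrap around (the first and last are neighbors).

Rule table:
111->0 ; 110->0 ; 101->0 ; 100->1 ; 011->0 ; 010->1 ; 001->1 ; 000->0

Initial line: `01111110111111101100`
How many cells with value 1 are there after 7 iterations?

2

10000000000000000010
11000000000000000110
00100000000000001000
01110000000000011100
10001000000000100010
11011100000001110110
00000010000010000000
count of 1: 2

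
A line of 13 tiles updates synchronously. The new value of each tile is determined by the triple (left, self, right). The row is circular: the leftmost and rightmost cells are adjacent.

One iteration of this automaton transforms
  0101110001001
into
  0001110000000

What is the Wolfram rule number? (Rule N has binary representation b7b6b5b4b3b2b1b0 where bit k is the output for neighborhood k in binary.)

position 4: 111 → 1  (bit 7 = 1)
position 5: 110 → 1  (bit 6 = 1)
position 0: 101 → 0  (bit 5 = 0)
position 6: 100 → 0  (bit 4 = 0)
position 3: 011 → 1  (bit 3 = 1)
position 1: 010 → 0  (bit 2 = 0)
position 8: 001 → 0  (bit 1 = 0)
position 7: 000 → 0  (bit 0 = 0)
bits b7..b0 = 11001000 = 200

200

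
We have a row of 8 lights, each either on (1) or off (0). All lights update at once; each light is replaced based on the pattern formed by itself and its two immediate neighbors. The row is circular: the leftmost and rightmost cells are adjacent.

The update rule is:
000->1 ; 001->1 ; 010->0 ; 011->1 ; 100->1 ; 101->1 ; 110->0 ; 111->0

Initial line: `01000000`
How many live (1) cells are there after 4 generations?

generation 1: 10111111
generation 2: 01100000
generation 3: 11011111
generation 4: 00110000
count of 1: 2

2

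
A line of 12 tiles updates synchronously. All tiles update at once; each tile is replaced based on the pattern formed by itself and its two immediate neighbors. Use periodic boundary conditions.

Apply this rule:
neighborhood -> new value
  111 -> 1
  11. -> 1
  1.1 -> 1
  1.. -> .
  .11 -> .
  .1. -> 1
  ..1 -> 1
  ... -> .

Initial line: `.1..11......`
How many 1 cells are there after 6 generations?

8

generation 1: 11.1.1......
generation 2: .11111.....1
generation 3: 1.1111....11
generation 4: 11.111...1.1
generation 5: 111.11..111.
generation 6: .111.1.1.111
count of 1: 8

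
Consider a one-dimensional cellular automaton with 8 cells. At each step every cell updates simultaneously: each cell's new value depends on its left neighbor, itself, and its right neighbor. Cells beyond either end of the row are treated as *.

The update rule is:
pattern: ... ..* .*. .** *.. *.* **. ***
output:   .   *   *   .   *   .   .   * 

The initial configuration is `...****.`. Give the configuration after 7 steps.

.*.*.***

step 1: *.*.**..
step 2: ..*...**
step 3: ****.*.*
step 4: ***..*..
step 5: **.*****
step 6: *...****
step 7: .*.*.***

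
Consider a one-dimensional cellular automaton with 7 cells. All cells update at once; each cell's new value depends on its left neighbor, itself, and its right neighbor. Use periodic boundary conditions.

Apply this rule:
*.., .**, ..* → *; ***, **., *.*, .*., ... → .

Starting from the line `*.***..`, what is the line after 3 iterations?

iteration 1: ..*..**
iteration 2: **.***.
iteration 3: *..*...

*..*...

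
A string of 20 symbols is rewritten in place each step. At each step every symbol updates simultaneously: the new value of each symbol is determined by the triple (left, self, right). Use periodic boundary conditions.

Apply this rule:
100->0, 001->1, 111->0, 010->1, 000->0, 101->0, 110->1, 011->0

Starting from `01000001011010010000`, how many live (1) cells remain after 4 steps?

10

11000011001010110000
01000101011010010001
01001101001010110011
01010101011010010101
count of 1: 10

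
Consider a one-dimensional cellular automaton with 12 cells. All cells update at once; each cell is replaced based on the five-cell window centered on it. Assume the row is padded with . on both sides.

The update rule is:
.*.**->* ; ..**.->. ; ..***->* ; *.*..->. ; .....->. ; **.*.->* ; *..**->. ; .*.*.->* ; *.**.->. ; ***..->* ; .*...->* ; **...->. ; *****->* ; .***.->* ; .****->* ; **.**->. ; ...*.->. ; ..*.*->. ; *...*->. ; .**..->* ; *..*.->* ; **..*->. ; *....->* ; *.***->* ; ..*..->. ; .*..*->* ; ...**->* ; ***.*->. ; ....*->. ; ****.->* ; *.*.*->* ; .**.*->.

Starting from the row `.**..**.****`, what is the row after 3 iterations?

*.*.....****
.*.**..*****
..*.*..*****

..*.*..*****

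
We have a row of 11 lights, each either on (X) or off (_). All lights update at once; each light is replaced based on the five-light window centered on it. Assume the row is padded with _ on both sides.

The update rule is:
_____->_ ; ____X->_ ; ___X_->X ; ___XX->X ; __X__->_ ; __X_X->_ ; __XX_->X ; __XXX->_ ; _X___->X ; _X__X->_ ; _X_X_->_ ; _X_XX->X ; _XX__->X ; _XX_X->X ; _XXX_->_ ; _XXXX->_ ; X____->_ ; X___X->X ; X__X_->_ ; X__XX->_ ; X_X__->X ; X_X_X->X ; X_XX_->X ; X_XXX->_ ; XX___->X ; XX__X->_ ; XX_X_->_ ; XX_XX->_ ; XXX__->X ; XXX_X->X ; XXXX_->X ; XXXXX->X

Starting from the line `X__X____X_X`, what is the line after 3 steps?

____X__X__X
___X_______
__X_X______

__X_X______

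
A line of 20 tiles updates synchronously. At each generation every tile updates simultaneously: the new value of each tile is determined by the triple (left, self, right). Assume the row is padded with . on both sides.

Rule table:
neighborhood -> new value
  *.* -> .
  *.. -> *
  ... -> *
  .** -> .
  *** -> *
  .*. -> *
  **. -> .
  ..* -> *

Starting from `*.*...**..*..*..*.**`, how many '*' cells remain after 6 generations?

*.****..*********...
*..**.**.*******.***
***.......*****...*.
.*.*******.***.*****
**..*****...*...***.
..**.***.*******.*.*
count of *: 14

14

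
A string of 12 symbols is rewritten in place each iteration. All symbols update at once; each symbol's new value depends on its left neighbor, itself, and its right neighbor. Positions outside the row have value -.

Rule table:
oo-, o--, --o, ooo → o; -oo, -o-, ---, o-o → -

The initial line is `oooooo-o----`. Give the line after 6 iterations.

-ooooo--o---
o-oooooo-o--
---ooooo--o-
--o-oooooo-o
-o---ooooo--
o-o-o-ooooo-

o-o-o-ooooo-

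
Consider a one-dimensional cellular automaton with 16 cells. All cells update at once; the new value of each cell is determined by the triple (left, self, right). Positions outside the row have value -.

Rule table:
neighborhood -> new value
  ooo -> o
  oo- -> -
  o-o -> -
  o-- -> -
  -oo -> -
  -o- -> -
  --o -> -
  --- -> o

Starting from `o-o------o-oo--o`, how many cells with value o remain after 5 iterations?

----oooo--------
ooo--oo--ooooooo
-o--------ooooo-
---oooooo--ooo--
oo--oooo----o--o
count of o: 8

8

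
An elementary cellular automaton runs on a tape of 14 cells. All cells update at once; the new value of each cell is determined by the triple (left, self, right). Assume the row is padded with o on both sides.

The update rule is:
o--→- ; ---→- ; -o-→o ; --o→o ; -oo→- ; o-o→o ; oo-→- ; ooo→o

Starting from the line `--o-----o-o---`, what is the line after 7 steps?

-ooo---ooooooo

step 1: -oo----oooo--o
step 2: o-----o-oo--o-
step 3: -----ooo---ooo
step 4: ----o-o---o-oo
step 5: ---oooo--ooo-o
step 6: --o-oo--o-o-o-
step 7: -ooo---ooooooo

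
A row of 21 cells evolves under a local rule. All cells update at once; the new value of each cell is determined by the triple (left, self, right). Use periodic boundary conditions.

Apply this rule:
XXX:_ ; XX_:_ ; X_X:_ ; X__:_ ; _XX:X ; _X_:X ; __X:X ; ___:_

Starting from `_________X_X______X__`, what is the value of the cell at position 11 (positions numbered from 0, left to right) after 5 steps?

_

step 1: ________XX_X_____XX__
step 2: _______XX__X____XX___
step 3: ______XX__XX___XX____
step 4: _____XX__XX___XX_____
step 5: ____XX__XX___XX______
position 11 holds _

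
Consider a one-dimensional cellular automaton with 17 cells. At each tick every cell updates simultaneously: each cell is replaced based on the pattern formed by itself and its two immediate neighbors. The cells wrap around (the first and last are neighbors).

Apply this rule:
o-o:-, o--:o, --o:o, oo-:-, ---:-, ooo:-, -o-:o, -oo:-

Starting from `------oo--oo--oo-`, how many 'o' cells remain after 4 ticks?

8

tick 1: -----o--oo--oo--o
tick 2: o---oooo--oo--ooo
tick 3: -o-o----oo--oo---
tick 4: oo-oo--o--oo--o--
count of o: 8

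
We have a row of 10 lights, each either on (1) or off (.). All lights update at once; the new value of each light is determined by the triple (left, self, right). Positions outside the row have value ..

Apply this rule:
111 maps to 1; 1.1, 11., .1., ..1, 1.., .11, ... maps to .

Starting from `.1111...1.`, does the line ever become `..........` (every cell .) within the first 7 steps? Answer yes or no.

yes

step 1: ..11......
step 2: ..........
all cells are . at step 2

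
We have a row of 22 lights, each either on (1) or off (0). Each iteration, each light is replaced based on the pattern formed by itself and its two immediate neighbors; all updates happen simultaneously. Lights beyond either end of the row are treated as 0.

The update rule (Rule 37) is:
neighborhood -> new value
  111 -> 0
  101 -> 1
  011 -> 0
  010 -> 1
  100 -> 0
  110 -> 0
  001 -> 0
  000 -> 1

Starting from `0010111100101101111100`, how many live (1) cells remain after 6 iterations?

1011000000110010000001
1100011110000010111101
0001000000111011000011
1101011110000100011000
0011100000110101000011
1000001110001111011000
count of 1: 10

10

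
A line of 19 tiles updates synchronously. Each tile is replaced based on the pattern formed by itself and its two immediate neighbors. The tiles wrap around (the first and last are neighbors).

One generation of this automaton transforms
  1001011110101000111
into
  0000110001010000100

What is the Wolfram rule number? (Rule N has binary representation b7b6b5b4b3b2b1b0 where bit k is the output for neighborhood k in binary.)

position 6: 111 → 0  (bit 7 = 0)
position 0: 110 → 0  (bit 6 = 0)
position 4: 101 → 1  (bit 5 = 1)
position 1: 100 → 0  (bit 4 = 0)
position 5: 011 → 1  (bit 3 = 1)
position 3: 010 → 0  (bit 2 = 0)
position 2: 001 → 0  (bit 1 = 0)
position 14: 000 → 0  (bit 0 = 0)
bits b7..b0 = 00101000 = 40

40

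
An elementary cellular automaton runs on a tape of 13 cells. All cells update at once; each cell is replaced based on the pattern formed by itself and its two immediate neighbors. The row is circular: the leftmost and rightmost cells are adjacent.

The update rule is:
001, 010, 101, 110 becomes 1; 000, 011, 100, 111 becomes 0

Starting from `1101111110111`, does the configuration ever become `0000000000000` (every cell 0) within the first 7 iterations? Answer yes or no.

no

0110000011000
1010000101000
1110001111001
0010010001010
0110110011110
1011010100010
1101111100111
iteration 7 is 1101111100111, still not uniform 0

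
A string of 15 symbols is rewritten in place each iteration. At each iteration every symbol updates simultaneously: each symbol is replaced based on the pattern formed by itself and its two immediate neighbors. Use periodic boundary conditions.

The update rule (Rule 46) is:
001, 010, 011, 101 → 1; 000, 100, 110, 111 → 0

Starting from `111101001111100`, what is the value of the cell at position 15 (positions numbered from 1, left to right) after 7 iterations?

100011011000001
000110110000011
001101100000110
011011000001100
110110000011000
101100000110001
011000001100011
position 15 holds 1

1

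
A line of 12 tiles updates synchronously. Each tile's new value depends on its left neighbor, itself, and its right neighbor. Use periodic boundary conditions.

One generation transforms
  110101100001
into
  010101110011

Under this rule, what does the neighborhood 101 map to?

0

At position 2 the neighborhood is 101; the next row has 0 there.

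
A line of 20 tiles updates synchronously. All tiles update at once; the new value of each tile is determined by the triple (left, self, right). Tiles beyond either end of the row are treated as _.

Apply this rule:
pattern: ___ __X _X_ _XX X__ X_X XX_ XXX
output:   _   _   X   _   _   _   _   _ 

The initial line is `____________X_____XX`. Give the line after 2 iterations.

iteration 1: ____________X_______
iteration 2: ____________X_______

____________X_______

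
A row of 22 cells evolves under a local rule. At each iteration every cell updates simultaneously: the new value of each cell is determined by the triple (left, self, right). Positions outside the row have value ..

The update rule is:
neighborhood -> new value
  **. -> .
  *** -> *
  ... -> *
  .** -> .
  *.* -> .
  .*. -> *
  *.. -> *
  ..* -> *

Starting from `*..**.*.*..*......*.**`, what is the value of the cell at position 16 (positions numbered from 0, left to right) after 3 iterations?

***...*.***********...
.*.****..*********.***
**..**.**.*******...*.
position 16 holds *

*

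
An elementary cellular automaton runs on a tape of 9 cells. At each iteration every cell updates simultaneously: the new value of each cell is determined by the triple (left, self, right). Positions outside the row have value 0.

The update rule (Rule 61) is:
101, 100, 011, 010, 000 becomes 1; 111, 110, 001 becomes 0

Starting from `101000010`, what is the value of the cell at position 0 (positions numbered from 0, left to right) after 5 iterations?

111111011
100000110
111110101
100001111
111101000
position 0 holds 1

1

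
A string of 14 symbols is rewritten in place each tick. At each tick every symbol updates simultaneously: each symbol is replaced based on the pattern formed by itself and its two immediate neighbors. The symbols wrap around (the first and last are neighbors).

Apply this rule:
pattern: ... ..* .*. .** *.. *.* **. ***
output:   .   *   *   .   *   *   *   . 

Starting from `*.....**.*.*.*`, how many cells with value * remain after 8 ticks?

tick 1: **...*.******.
tick 2: .**.***.....**
tick 3: *.**..**...*.*
tick 4: **.***.**.***.
tick 5: .**..**.**..**
tick 6: *.***.**.***.*
tick 7: **..**.**..**.
tick 8: .***.**.***.**
count of *: 10

10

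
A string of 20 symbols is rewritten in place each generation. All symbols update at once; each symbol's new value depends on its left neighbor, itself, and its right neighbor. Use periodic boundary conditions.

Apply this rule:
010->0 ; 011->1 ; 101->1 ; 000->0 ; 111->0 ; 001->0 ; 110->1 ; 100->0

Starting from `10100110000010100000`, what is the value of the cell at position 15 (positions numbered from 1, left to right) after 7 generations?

0

01000110000001000000
00000110000000000000
00000110000000000000  (fixed point — unchanged through generation 7)
position 15 holds 0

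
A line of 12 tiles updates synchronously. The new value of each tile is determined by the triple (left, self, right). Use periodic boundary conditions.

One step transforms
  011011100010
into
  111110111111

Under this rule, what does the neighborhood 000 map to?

1

At position 8 the neighborhood is 000; the next row has 1 there.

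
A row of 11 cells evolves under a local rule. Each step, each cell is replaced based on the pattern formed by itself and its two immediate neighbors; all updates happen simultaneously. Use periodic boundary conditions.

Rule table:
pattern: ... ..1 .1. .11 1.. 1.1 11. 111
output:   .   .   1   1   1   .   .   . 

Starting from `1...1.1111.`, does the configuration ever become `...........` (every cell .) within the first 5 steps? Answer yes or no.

step 1: 11..1.1....
step 2: 1.1.1.11...
step 3: 1.1.1.1.1..
step 4: 1.1.1.1.11.
step 5: 1.1.1.1.1..
step 5 is 1.1.1.1.1.., still not uniform .

no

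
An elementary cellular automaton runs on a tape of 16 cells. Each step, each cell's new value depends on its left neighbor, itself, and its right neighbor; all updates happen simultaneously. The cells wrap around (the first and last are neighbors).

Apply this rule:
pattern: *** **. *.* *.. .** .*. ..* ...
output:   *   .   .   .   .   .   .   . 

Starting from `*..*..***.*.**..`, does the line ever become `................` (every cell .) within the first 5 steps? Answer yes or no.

step 1: .......*........
step 2: ................
all cells are . at step 2

yes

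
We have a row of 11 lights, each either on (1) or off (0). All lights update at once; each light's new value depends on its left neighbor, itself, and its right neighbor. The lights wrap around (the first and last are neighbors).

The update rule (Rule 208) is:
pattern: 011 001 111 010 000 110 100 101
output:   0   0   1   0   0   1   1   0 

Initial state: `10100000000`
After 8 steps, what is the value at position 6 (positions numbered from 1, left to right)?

step 1: 00010000000
step 2: 00001000000
step 3: 00000100000
step 4: 00000010000
step 5: 00000001000
step 6: 00000000100
step 7: 00000000010
step 8: 00000000001
position 6 holds 0

0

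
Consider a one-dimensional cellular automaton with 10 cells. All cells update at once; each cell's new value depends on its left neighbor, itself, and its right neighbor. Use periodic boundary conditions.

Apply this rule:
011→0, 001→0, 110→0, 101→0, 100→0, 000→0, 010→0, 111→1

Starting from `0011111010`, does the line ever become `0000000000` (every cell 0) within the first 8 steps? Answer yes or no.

0001110000
0000100000
0000000000
all cells are 0 at step 3

yes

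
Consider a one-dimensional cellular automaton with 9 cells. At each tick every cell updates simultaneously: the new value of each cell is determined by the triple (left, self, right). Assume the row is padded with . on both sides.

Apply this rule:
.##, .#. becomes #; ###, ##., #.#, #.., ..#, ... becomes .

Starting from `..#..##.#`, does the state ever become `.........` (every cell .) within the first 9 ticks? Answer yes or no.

..#..#..#
..#..#..#  (fixed point — unchanged through tick 9)
tick 9 is ..#..#..#, still not uniform .

no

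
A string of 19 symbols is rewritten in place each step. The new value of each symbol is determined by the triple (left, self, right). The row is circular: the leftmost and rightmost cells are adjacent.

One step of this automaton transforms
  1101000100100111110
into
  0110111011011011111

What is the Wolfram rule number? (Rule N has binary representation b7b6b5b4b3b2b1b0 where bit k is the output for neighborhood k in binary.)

243

position 14: 111 → 1  (bit 7 = 1)
position 1: 110 → 1  (bit 6 = 1)
position 2: 101 → 1  (bit 5 = 1)
position 4: 100 → 1  (bit 4 = 1)
position 0: 011 → 0  (bit 3 = 0)
position 3: 010 → 0  (bit 2 = 0)
position 6: 001 → 1  (bit 1 = 1)
position 5: 000 → 1  (bit 0 = 1)
bits b7..b0 = 11110011 = 243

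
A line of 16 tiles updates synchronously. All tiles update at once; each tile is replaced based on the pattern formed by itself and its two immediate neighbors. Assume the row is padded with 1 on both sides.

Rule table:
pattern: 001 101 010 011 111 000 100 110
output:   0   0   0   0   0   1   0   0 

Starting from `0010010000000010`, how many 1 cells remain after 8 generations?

0000000111111000
0111110000000010
0000000111111000  (repeats generation 1; period 2)
generation 8: 0111110000000010
count of 1: 6

6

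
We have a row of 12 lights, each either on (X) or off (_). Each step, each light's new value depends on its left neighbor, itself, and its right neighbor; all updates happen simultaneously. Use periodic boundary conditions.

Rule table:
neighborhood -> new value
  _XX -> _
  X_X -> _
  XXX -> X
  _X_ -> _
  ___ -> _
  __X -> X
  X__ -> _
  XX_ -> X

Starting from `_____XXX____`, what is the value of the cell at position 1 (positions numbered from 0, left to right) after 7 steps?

step 1: ____X_XX____
step 2: ___X___X____
step 3: __X___X_____
step 4: _X___X______
step 5: X___X_______
step 6: ___X_______X
step 7: __X_______X_
position 1 holds _

_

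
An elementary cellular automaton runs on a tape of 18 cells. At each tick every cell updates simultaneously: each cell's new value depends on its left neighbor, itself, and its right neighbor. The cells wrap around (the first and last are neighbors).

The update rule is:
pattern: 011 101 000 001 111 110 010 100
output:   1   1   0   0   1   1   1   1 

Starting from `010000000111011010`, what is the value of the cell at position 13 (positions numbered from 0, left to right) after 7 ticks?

1

tick 1: 011000000111111111
tick 2: 111100000111111111
tick 3: 111110000111111111
tick 4: 111111000111111111
tick 5: 111111100111111111
tick 6: 111111110111111111
tick 7: 111111111111111111
position 13 holds 1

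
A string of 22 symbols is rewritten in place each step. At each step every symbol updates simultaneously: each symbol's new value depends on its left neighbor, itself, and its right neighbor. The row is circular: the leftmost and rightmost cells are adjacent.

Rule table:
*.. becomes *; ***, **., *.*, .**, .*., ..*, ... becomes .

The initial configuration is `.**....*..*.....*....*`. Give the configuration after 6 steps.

...*....*..*.....*....
....*....*..*.....*...
.....*....*..*.....*..
......*....*..*.....*.
.......*....*..*.....*
*.......*....*..*.....

*.......*....*..*.....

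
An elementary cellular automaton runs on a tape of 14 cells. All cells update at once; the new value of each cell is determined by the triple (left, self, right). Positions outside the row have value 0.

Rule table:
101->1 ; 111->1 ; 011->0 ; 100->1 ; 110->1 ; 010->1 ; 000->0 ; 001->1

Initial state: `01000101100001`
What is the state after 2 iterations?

01110111011101

11101110110011
01110111011101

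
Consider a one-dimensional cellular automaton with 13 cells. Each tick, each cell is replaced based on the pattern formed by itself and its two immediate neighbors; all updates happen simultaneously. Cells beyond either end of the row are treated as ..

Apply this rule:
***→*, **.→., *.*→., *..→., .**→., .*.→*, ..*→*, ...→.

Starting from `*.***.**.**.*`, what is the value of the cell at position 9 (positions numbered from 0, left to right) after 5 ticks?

tick 1: *..*........*
tick 2: *.**.......**
tick 3: *.........*..
tick 4: *........**..
tick 5: *.......*....
position 9 holds .

.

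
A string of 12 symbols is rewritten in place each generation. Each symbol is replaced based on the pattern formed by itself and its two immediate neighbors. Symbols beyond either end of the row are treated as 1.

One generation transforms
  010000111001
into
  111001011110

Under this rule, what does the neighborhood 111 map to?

1

At position 7 the neighborhood is 111; the next row has 1 there.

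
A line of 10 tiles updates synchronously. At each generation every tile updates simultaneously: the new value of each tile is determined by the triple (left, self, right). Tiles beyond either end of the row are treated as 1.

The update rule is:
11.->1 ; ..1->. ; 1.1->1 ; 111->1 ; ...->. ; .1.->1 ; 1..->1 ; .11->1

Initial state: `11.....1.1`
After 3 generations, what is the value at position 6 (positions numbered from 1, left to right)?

111....111
1111...111
11111..111
position 6 holds .

.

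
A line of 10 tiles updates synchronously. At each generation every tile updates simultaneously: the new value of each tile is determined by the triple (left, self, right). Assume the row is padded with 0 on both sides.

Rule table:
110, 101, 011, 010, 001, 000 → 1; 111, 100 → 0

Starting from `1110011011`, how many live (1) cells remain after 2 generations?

6

1010111111
1111100001
count of 1: 6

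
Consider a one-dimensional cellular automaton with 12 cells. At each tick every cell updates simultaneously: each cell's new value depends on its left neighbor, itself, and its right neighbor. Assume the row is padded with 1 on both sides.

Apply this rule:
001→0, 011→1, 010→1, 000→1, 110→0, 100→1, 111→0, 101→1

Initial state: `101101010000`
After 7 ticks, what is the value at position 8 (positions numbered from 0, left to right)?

011011111110
110110000001
001101111101
101011000011
011110111010
110001100111
001101010100
position 8 holds 0

0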